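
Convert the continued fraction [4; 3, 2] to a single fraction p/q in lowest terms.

30/7

Fold from the inside: start with 2/1.
  3 + 1/2 = 7/2
  4 + 2/7 = 30/7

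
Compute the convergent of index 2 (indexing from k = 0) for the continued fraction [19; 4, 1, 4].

Using pₖ = aₖpₖ₋₁ + pₖ₋₂, qₖ = aₖqₖ₋₁ + qₖ₋₂ (with p₋₁=1, p₋₂=0, q₋₁=0, q₋₂=1):
  k=0: a=19, p=19, q=1
  k=1: a=4, p=77, q=4
  k=2: a=1, p=96, q=5

96/5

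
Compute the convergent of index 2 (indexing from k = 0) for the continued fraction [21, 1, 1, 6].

43/2

Using pₖ = aₖpₖ₋₁ + pₖ₋₂, qₖ = aₖqₖ₋₁ + qₖ₋₂ (with p₋₁=1, p₋₂=0, q₋₁=0, q₋₂=1):
  k=0: a=21, p=21, q=1
  k=1: a=1, p=22, q=1
  k=2: a=1, p=43, q=2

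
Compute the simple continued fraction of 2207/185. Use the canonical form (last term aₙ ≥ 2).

[11; 1, 13, 4, 3]

2207 = 11·185 + 172
185 = 1·172 + 13
172 = 13·13 + 3
13 = 4·3 + 1
3 = 3·1 + 0  (stop)
So 2207/185 = [11; 1, 13, 4, 3].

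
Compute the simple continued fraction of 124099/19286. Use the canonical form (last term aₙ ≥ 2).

[6; 2, 3, 3, 16, 7, 3, 2]

124099 = 6*19286 + 8383
19286 = 2*8383 + 2520
8383 = 3*2520 + 823
2520 = 3*823 + 51
823 = 16*51 + 7
51 = 7*7 + 2
7 = 3*2 + 1
2 = 2*1 + 0  (stop)
So 124099/19286 = [6; 2, 3, 3, 16, 7, 3, 2].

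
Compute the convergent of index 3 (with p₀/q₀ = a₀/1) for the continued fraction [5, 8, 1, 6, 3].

Using pₖ = aₖpₖ₋₁ + pₖ₋₂, qₖ = aₖqₖ₋₁ + qₖ₋₂ (with p₋₁=1, p₋₂=0, q₋₁=0, q₋₂=1):
  k=0: a=5, p=5, q=1
  k=1: a=8, p=41, q=8
  k=2: a=1, p=46, q=9
  k=3: a=6, p=317, q=62

317/62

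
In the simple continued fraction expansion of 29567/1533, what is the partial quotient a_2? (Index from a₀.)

2

29567 = 19·1533 + 440   →  a_0 = 19
1533 = 3·440 + 213   →  a_1 = 3
440 = 2·213 + 14   →  a_2 = 2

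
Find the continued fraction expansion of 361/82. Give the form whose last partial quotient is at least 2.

361 = 4·82 + 33
82 = 2·33 + 16
33 = 2·16 + 1
16 = 16·1 + 0  (stop)
So 361/82 = [4; 2, 2, 16].

[4; 2, 2, 16]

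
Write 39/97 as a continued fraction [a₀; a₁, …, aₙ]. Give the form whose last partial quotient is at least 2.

39 = 0*97 + 39
97 = 2*39 + 19
39 = 2*19 + 1
19 = 19*1 + 0  (stop)
So 39/97 = [0; 2, 2, 19].

[0; 2, 2, 19]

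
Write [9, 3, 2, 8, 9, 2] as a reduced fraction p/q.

10542/1135

Fold from the inside: start with 2/1.
  9 + 1/2 = 19/2
  8 + 2/19 = 154/19
  2 + 19/154 = 327/154
  3 + 154/327 = 1135/327
  9 + 327/1135 = 10542/1135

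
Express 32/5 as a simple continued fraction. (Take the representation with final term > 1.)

[6; 2, 2]

32 = 6·5 + 2
5 = 2·2 + 1
2 = 2·1 + 0  (stop)
So 32/5 = [6; 2, 2].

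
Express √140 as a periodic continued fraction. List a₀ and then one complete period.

a₀ = ⌊√140⌋ = 11.

[11; 1, 4, 1, 22]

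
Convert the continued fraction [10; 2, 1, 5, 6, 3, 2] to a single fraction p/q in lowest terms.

7961/769

Using pₖ = aₖpₖ₋₁ + pₖ₋₂ and qₖ = aₖqₖ₋₁ + qₖ₋₂:
  k=0: a=10, p=10, q=1
  k=1: a=2, p=21, q=2
  k=2: a=1, p=31, q=3
  k=3: a=5, p=176, q=17
  k=4: a=6, p=1087, q=105
  k=5: a=3, p=3437, q=332
  k=6: a=2, p=7961, q=769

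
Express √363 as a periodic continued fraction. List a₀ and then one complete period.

a₀ = ⌊√363⌋ = 19.
With m₀=0, d₀=1 and mₖ₊₁ = dₖaₖ − mₖ, dₖ₊₁ = (n − mₖ₊₁²)/dₖ, aₖ₊₁ = ⌊(a₀+mₖ₊₁)/dₖ₊₁⌋:
  k=1: m=19, d=2, a=19
  k=2: m=19, d=1, a=38
d=1 and a=2a₀=38 at k=2, so the next step gives (m, d) = (19, 2) again — its k=1 value — and the period has length 2.

[19; 19, 38]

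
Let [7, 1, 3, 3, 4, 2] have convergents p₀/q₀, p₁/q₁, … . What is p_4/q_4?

Using pₖ = aₖpₖ₋₁ + pₖ₋₂, qₖ = aₖqₖ₋₁ + qₖ₋₂ (with p₋₁=1, p₋₂=0, q₋₁=0, q₋₂=1):
  k=0: a=7, p=7, q=1
  k=1: a=1, p=8, q=1
  k=2: a=3, p=31, q=4
  k=3: a=3, p=101, q=13
  k=4: a=4, p=435, q=56

435/56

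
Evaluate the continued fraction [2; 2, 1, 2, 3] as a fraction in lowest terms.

Fold from the inside: start with 3/1.
  2 + 1/3 = 7/3
  1 + 3/7 = 10/7
  2 + 7/10 = 27/10
  2 + 10/27 = 64/27

64/27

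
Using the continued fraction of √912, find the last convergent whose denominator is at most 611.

9090/301

√912 = [30; 5, 60, …] (period length 2).
Convergents:
  p_0/q_0 = 30/1
  p_1/q_1 = 151/5
  p_2/q_2 = 9090/301
  p_3/q_3 = 45601/1510
q_2 = 301 ≤ 611 < 1510 = q_3, so the answer is 9090/301.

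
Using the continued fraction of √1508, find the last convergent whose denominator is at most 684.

√1508 = [38; 1, 4, 1, 76, …] (period length 4).
Convergents:
  p_0/q_0 = 38/1
  p_1/q_1 = 39/1
  p_2/q_2 = 194/5
  p_3/q_3 = 233/6
  p_4/q_4 = 17902/461
  p_5/q_5 = 18135/467
  p_6/q_6 = 90442/2329
q_5 = 467 ≤ 684 < 2329 = q_6, so the answer is 18135/467.

18135/467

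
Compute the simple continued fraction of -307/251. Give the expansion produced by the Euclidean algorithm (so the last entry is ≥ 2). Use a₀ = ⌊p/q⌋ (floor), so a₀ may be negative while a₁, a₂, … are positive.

-307 = -2·251 + 195
251 = 1·195 + 56
195 = 3·56 + 27
56 = 2·27 + 2
27 = 13·2 + 1
2 = 2·1 + 0  (stop)
So -307/251 = [-2; 1, 3, 2, 13, 2].

[-2; 1, 3, 2, 13, 2]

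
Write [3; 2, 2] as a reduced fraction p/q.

17/5

Using pₖ = aₖpₖ₋₁ + pₖ₋₂ and qₖ = aₖqₖ₋₁ + qₖ₋₂:
  k=0: a=3, p=3, q=1
  k=1: a=2, p=7, q=2
  k=2: a=2, p=17, q=5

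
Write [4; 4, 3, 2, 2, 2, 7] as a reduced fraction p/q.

Using pₖ = aₖpₖ₋₁ + pₖ₋₂ and qₖ = aₖqₖ₋₁ + qₖ₋₂:
  k=0: a=4, p=4, q=1
  k=1: a=4, p=17, q=4
  k=2: a=3, p=55, q=13
  k=3: a=2, p=127, q=30
  k=4: a=2, p=309, q=73
  k=5: a=2, p=745, q=176
  k=6: a=7, p=5524, q=1305

5524/1305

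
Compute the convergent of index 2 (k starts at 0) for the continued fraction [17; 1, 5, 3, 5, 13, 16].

Using pₖ = aₖpₖ₋₁ + pₖ₋₂, qₖ = aₖqₖ₋₁ + qₖ₋₂ (with p₋₁=1, p₋₂=0, q₋₁=0, q₋₂=1):
  k=0: a=17, p=17, q=1
  k=1: a=1, p=18, q=1
  k=2: a=5, p=107, q=6

107/6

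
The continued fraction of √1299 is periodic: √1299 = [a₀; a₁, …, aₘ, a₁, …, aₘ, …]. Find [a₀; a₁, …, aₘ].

[36; 24, 72]

a₀ = ⌊√1299⌋ = 36.
With m₀=0, d₀=1 and mₖ₊₁ = dₖaₖ − mₖ, dₖ₊₁ = (n − mₖ₊₁²)/dₖ, aₖ₊₁ = ⌊(a₀+mₖ₊₁)/dₖ₊₁⌋:
  k=1: m=36, d=3, a=24
  k=2: m=36, d=1, a=72
d=1 and a=2a₀=72 at k=2, so the next step gives (m, d) = (36, 3) again — its k=1 value — and the period has length 2.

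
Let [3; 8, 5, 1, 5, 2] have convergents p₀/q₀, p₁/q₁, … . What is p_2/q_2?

Using pₖ = aₖpₖ₋₁ + pₖ₋₂, qₖ = aₖqₖ₋₁ + qₖ₋₂ (with p₋₁=1, p₋₂=0, q₋₁=0, q₋₂=1):
  k=0: a=3, p=3, q=1
  k=1: a=8, p=25, q=8
  k=2: a=5, p=128, q=41

128/41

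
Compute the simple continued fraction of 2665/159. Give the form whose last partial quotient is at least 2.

2665 = 16*159 + 121
159 = 1*121 + 38
121 = 3*38 + 7
38 = 5*7 + 3
7 = 2*3 + 1
3 = 3*1 + 0  (stop)
So 2665/159 = [16; 1, 3, 5, 2, 3].

[16; 1, 3, 5, 2, 3]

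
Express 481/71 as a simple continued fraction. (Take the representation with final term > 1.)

481 = 6×71 + 55
71 = 1×55 + 16
55 = 3×16 + 7
16 = 2×7 + 2
7 = 3×2 + 1
2 = 2×1 + 0  (stop)
So 481/71 = [6; 1, 3, 2, 3, 2].

[6; 1, 3, 2, 3, 2]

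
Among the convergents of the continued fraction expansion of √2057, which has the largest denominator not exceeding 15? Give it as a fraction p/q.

√2057 = [45; 2, 1, 4, 1, 2, 90, …] (period length 6).
Convergents:
  p_0/q_0 = 45/1
  p_1/q_1 = 91/2
  p_2/q_2 = 136/3
  p_3/q_3 = 635/14
  p_4/q_4 = 771/17
q_3 = 14 ≤ 15 < 17 = q_4, so the answer is 635/14.

635/14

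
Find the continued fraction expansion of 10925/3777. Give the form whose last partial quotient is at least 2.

10925 = 2×3777 + 3371
3777 = 1×3371 + 406
3371 = 8×406 + 123
406 = 3×123 + 37
123 = 3×37 + 12
37 = 3×12 + 1
12 = 12×1 + 0  (stop)
So 10925/3777 = [2; 1, 8, 3, 3, 3, 12].

[2; 1, 8, 3, 3, 3, 12]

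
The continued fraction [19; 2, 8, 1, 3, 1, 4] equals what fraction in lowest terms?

Using pₖ = aₖpₖ₋₁ + pₖ₋₂ and qₖ = aₖqₖ₋₁ + qₖ₋₂:
  k=0: a=19, p=19, q=1
  k=1: a=2, p=39, q=2
  k=2: a=8, p=331, q=17
  k=3: a=1, p=370, q=19
  k=4: a=3, p=1441, q=74
  k=5: a=1, p=1811, q=93
  k=6: a=4, p=8685, q=446

8685/446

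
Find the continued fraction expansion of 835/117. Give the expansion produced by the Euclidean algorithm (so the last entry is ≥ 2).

[7; 7, 3, 5]

835 = 7×117 + 16
117 = 7×16 + 5
16 = 3×5 + 1
5 = 5×1 + 0  (stop)
So 835/117 = [7; 7, 3, 5].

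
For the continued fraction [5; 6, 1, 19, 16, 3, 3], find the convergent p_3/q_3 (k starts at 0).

715/139

Using pₖ = aₖpₖ₋₁ + pₖ₋₂, qₖ = aₖqₖ₋₁ + qₖ₋₂ (with p₋₁=1, p₋₂=0, q₋₁=0, q₋₂=1):
  k=0: a=5, p=5, q=1
  k=1: a=6, p=31, q=6
  k=2: a=1, p=36, q=7
  k=3: a=19, p=715, q=139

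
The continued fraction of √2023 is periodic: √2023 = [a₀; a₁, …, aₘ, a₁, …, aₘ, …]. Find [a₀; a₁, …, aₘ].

[44; 1, 43, 1, 88]

a₀ = ⌊√2023⌋ = 44.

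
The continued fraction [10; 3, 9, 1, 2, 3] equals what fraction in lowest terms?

3107/301

Fold from the inside: start with 3/1.
  2 + 1/3 = 7/3
  1 + 3/7 = 10/7
  9 + 7/10 = 97/10
  3 + 10/97 = 301/97
  10 + 97/301 = 3107/301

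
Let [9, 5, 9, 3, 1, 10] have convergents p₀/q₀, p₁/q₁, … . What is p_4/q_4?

Using pₖ = aₖpₖ₋₁ + pₖ₋₂, qₖ = aₖqₖ₋₁ + qₖ₋₂ (with p₋₁=1, p₋₂=0, q₋₁=0, q₋₂=1):
  k=0: a=9, p=9, q=1
  k=1: a=5, p=46, q=5
  k=2: a=9, p=423, q=46
  k=3: a=3, p=1315, q=143
  k=4: a=1, p=1738, q=189

1738/189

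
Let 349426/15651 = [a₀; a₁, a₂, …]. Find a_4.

1

349426 = 22·15651 + 5104   →  a_0 = 22
15651 = 3·5104 + 339   →  a_1 = 3
5104 = 15·339 + 19   →  a_2 = 15
339 = 17·19 + 16   →  a_3 = 17
19 = 1·16 + 3   →  a_4 = 1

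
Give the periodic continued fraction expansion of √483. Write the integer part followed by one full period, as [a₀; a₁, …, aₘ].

a₀ = ⌊√483⌋ = 21.
With m₀=0, d₀=1 and mₖ₊₁ = dₖaₖ − mₖ, dₖ₊₁ = (n − mₖ₊₁²)/dₖ, aₖ₊₁ = ⌊(a₀+mₖ₊₁)/dₖ₊₁⌋:
  k=1: m=21, d=42, a=1
  k=2: m=21, d=1, a=42
d=1 and a=2a₀=42 at k=2, so the next step gives (m, d) = (21, 42) again — its k=1 value — and the period has length 2.

[21; 1, 42]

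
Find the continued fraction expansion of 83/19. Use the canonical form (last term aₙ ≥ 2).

83 = 4*19 + 7
19 = 2*7 + 5
7 = 1*5 + 2
5 = 2*2 + 1
2 = 2*1 + 0  (stop)
So 83/19 = [4; 2, 1, 2, 2].

[4; 2, 1, 2, 2]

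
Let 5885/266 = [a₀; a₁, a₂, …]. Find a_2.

16

5885 = 22·266 + 33   →  a_0 = 22
266 = 8·33 + 2   →  a_1 = 8
33 = 16·2 + 1   →  a_2 = 16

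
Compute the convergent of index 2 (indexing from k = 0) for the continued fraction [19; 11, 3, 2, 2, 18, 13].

Using pₖ = aₖpₖ₋₁ + pₖ₋₂, qₖ = aₖqₖ₋₁ + qₖ₋₂ (with p₋₁=1, p₋₂=0, q₋₁=0, q₋₂=1):
  k=0: a=19, p=19, q=1
  k=1: a=11, p=210, q=11
  k=2: a=3, p=649, q=34

649/34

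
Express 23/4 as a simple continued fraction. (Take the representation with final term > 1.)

[5; 1, 3]

23 = 5×4 + 3
4 = 1×3 + 1
3 = 3×1 + 0  (stop)
So 23/4 = [5; 1, 3].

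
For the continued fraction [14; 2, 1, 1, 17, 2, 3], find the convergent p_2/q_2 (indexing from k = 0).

Using pₖ = aₖpₖ₋₁ + pₖ₋₂, qₖ = aₖqₖ₋₁ + qₖ₋₂ (with p₋₁=1, p₋₂=0, q₋₁=0, q₋₂=1):
  k=0: a=14, p=14, q=1
  k=1: a=2, p=29, q=2
  k=2: a=1, p=43, q=3

43/3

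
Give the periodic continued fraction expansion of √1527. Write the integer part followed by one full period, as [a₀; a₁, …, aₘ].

[39; 13, 78]

a₀ = ⌊√1527⌋ = 39.
With m₀=0, d₀=1 and mₖ₊₁ = dₖaₖ − mₖ, dₖ₊₁ = (n − mₖ₊₁²)/dₖ, aₖ₊₁ = ⌊(a₀+mₖ₊₁)/dₖ₊₁⌋:
  k=1: m=39, d=6, a=13
  k=2: m=39, d=1, a=78
d=1 and a=2a₀=78 at k=2, so the next step gives (m, d) = (39, 6) again — its k=1 value — and the period has length 2.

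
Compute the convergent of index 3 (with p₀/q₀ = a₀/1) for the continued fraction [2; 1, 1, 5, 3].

Using pₖ = aₖpₖ₋₁ + pₖ₋₂, qₖ = aₖqₖ₋₁ + qₖ₋₂ (with p₋₁=1, p₋₂=0, q₋₁=0, q₋₂=1):
  k=0: a=2, p=2, q=1
  k=1: a=1, p=3, q=1
  k=2: a=1, p=5, q=2
  k=3: a=5, p=28, q=11

28/11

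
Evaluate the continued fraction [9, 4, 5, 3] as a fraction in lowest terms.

619/67

Using pₖ = aₖpₖ₋₁ + pₖ₋₂ and qₖ = aₖqₖ₋₁ + qₖ₋₂:
  k=0: a=9, p=9, q=1
  k=1: a=4, p=37, q=4
  k=2: a=5, p=194, q=21
  k=3: a=3, p=619, q=67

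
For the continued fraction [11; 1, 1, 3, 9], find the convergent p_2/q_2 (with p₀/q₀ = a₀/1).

Using pₖ = aₖpₖ₋₁ + pₖ₋₂, qₖ = aₖqₖ₋₁ + qₖ₋₂ (with p₋₁=1, p₋₂=0, q₋₁=0, q₋₂=1):
  k=0: a=11, p=11, q=1
  k=1: a=1, p=12, q=1
  k=2: a=1, p=23, q=2

23/2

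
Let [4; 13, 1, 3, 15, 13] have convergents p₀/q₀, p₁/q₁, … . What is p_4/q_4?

3417/839

Using pₖ = aₖpₖ₋₁ + pₖ₋₂, qₖ = aₖqₖ₋₁ + qₖ₋₂ (with p₋₁=1, p₋₂=0, q₋₁=0, q₋₂=1):
  k=0: a=4, p=4, q=1
  k=1: a=13, p=53, q=13
  k=2: a=1, p=57, q=14
  k=3: a=3, p=224, q=55
  k=4: a=15, p=3417, q=839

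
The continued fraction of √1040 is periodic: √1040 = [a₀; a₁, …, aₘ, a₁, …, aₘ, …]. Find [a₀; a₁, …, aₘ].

[32; 4, 64]

a₀ = ⌊√1040⌋ = 32.
With m₀=0, d₀=1 and mₖ₊₁ = dₖaₖ − mₖ, dₖ₊₁ = (n − mₖ₊₁²)/dₖ, aₖ₊₁ = ⌊(a₀+mₖ₊₁)/dₖ₊₁⌋:
  k=1: m=32, d=16, a=4
  k=2: m=32, d=1, a=64
d=1 and a=2a₀=64 at k=2, so the next step gives (m, d) = (32, 16) again — its k=1 value — and the period has length 2.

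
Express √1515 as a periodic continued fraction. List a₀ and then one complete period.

[38; 1, 11, 1, 76]

a₀ = ⌊√1515⌋ = 38.
With m₀=0, d₀=1 and mₖ₊₁ = dₖaₖ − mₖ, dₖ₊₁ = (n − mₖ₊₁²)/dₖ, aₖ₊₁ = ⌊(a₀+mₖ₊₁)/dₖ₊₁⌋:
  k=1: m=38, d=71, a=1
  k=2: m=33, d=6, a=11
  k=3: m=33, d=71, a=1
  k=4: m=38, d=1, a=76
d=1 and a=2a₀=76 at k=4, so the next step gives (m, d) = (38, 71) again — its k=1 value — and the period has length 4.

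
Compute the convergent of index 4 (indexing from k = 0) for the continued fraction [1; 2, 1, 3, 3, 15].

49/36

Using pₖ = aₖpₖ₋₁ + pₖ₋₂, qₖ = aₖqₖ₋₁ + qₖ₋₂ (with p₋₁=1, p₋₂=0, q₋₁=0, q₋₂=1):
  k=0: a=1, p=1, q=1
  k=1: a=2, p=3, q=2
  k=2: a=1, p=4, q=3
  k=3: a=3, p=15, q=11
  k=4: a=3, p=49, q=36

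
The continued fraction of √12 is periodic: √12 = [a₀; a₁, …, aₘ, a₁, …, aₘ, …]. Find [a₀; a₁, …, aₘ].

[3; 2, 6]

a₀ = ⌊√12⌋ = 3.
With m₀=0, d₀=1 and mₖ₊₁ = dₖaₖ − mₖ, dₖ₊₁ = (n − mₖ₊₁²)/dₖ, aₖ₊₁ = ⌊(a₀+mₖ₊₁)/dₖ₊₁⌋:
  k=1: m=3, d=3, a=2
  k=2: m=3, d=1, a=6
d=1 and a=2a₀=6 at k=2, so the next step gives (m, d) = (3, 3) again — its k=1 value — and the period has length 2.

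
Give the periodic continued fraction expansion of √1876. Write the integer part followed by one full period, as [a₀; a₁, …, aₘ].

a₀ = ⌊√1876⌋ = 43.
With m₀=0, d₀=1 and mₖ₊₁ = dₖaₖ − mₖ, dₖ₊₁ = (n − mₖ₊₁²)/dₖ, aₖ₊₁ = ⌊(a₀+mₖ₊₁)/dₖ₊₁⌋:
  k=1: m=43, d=27, a=3
  k=2: m=38, d=16, a=5
  k=3: m=42, d=7, a=12
  k=4: m=42, d=16, a=5
  k=5: m=38, d=27, a=3
  k=6: m=43, d=1, a=86
d=1 and a=2a₀=86 at k=6, so the next step gives (m, d) = (43, 27) again — its k=1 value — and the period has length 6.

[43; 3, 5, 12, 5, 3, 86]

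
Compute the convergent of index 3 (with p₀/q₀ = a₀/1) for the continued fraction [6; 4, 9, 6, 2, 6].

1411/226

Using pₖ = aₖpₖ₋₁ + pₖ₋₂, qₖ = aₖqₖ₋₁ + qₖ₋₂ (with p₋₁=1, p₋₂=0, q₋₁=0, q₋₂=1):
  k=0: a=6, p=6, q=1
  k=1: a=4, p=25, q=4
  k=2: a=9, p=231, q=37
  k=3: a=6, p=1411, q=226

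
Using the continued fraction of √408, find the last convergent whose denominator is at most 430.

√408 = [20; 5, 40, …] (period length 2).
Convergents:
  p_0/q_0 = 20/1
  p_1/q_1 = 101/5
  p_2/q_2 = 4060/201
  p_3/q_3 = 20401/1010
q_2 = 201 ≤ 430 < 1010 = q_3, so the answer is 4060/201.

4060/201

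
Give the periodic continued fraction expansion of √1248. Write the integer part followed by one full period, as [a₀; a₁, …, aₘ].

[35; 3, 17, 3, 70]

a₀ = ⌊√1248⌋ = 35.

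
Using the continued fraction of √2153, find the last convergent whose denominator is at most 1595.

43106/929

√2153 = [46; 2, 2, 92, …] (period length 3).
Convergents:
  p_0/q_0 = 46/1
  p_1/q_1 = 93/2
  p_2/q_2 = 232/5
  p_3/q_3 = 21437/462
  p_4/q_4 = 43106/929
  p_5/q_5 = 107649/2320
q_4 = 929 ≤ 1595 < 2320 = q_5, so the answer is 43106/929.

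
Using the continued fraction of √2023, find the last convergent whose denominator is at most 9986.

182115/4049

√2023 = [44; 1, 43, 1, 88, …] (period length 4).
Convergents:
  p_0/q_0 = 44/1
  p_1/q_1 = 45/1
  p_2/q_2 = 1979/44
  p_3/q_3 = 2024/45
  p_4/q_4 = 180091/4004
  p_5/q_5 = 182115/4049
  p_6/q_6 = 8011036/178111
q_5 = 4049 ≤ 9986 < 178111 = q_6, so the answer is 182115/4049.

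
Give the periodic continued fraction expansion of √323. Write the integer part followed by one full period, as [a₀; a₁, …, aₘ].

a₀ = ⌊√323⌋ = 17.

[17; 1, 34]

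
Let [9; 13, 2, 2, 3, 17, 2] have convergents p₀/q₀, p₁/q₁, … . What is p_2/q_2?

Using pₖ = aₖpₖ₋₁ + pₖ₋₂, qₖ = aₖqₖ₋₁ + qₖ₋₂ (with p₋₁=1, p₋₂=0, q₋₁=0, q₋₂=1):
  k=0: a=9, p=9, q=1
  k=1: a=13, p=118, q=13
  k=2: a=2, p=245, q=27

245/27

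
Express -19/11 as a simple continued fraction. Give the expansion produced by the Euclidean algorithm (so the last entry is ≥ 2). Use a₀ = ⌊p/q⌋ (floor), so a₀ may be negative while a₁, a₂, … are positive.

[-2; 3, 1, 2]

-19 = -2*11 + 3
11 = 3*3 + 2
3 = 1*2 + 1
2 = 2*1 + 0  (stop)
So -19/11 = [-2; 3, 1, 2].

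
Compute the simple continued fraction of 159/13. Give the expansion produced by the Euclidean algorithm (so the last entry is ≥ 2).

159 = 12·13 + 3
13 = 4·3 + 1
3 = 3·1 + 0  (stop)
So 159/13 = [12; 4, 3].

[12; 4, 3]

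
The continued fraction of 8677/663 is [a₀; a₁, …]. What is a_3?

3

8677 = 13·663 + 58   →  a_0 = 13
663 = 11·58 + 25   →  a_1 = 11
58 = 2·25 + 8   →  a_2 = 2
25 = 3·8 + 1   →  a_3 = 3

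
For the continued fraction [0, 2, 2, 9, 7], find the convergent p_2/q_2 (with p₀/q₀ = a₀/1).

2/5

Using pₖ = aₖpₖ₋₁ + pₖ₋₂, qₖ = aₖqₖ₋₁ + qₖ₋₂ (with p₋₁=1, p₋₂=0, q₋₁=0, q₋₂=1):
  k=0: a=0, p=0, q=1
  k=1: a=2, p=1, q=2
  k=2: a=2, p=2, q=5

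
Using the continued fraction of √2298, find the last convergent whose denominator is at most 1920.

73584/1535

√2298 = [47; 1, 14, 1, 94, …] (period length 4).
Convergents:
  p_0/q_0 = 47/1
  p_1/q_1 = 48/1
  p_2/q_2 = 719/15
  p_3/q_3 = 767/16
  p_4/q_4 = 72817/1519
  p_5/q_5 = 73584/1535
  p_6/q_6 = 1102993/23009
q_5 = 1535 ≤ 1920 < 23009 = q_6, so the answer is 73584/1535.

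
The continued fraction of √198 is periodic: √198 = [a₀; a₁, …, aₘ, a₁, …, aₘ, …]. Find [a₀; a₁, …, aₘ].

[14; 14, 28]

a₀ = ⌊√198⌋ = 14.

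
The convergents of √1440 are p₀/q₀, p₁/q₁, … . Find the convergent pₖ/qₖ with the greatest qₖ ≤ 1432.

√1440 = [37; 1, 17, 1, 74, …] (period length 4).
Convergents:
  p_0/q_0 = 37/1
  p_1/q_1 = 38/1
  p_2/q_2 = 683/18
  p_3/q_3 = 721/19
  p_4/q_4 = 54037/1424
  p_5/q_5 = 54758/1443
q_4 = 1424 ≤ 1432 < 1443 = q_5, so the answer is 54037/1424.

54037/1424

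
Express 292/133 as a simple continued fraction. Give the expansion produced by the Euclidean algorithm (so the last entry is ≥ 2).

292 = 2·133 + 26
133 = 5·26 + 3
26 = 8·3 + 2
3 = 1·2 + 1
2 = 2·1 + 0  (stop)
So 292/133 = [2; 5, 8, 1, 2].

[2; 5, 8, 1, 2]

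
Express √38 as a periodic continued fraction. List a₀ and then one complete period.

[6; 6, 12]

a₀ = ⌊√38⌋ = 6.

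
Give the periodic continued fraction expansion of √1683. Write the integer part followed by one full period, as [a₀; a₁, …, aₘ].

a₀ = ⌊√1683⌋ = 41.
With m₀=0, d₀=1 and mₖ₊₁ = dₖaₖ − mₖ, dₖ₊₁ = (n − mₖ₊₁²)/dₖ, aₖ₊₁ = ⌊(a₀+mₖ₊₁)/dₖ₊₁⌋:
  k=1: m=41, d=2, a=41
  k=2: m=41, d=1, a=82
d=1 and a=2a₀=82 at k=2, so the next step gives (m, d) = (41, 2) again — its k=1 value — and the period has length 2.

[41; 41, 82]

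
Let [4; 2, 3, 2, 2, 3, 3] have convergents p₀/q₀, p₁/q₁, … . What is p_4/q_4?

173/39

Using pₖ = aₖpₖ₋₁ + pₖ₋₂, qₖ = aₖqₖ₋₁ + qₖ₋₂ (with p₋₁=1, p₋₂=0, q₋₁=0, q₋₂=1):
  k=0: a=4, p=4, q=1
  k=1: a=2, p=9, q=2
  k=2: a=3, p=31, q=7
  k=3: a=2, p=71, q=16
  k=4: a=2, p=173, q=39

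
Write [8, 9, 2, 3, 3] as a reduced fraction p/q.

Fold from the inside: start with 3/1.
  3 + 1/3 = 10/3
  2 + 3/10 = 23/10
  9 + 10/23 = 217/23
  8 + 23/217 = 1759/217

1759/217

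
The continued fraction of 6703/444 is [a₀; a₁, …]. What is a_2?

6703 = 15·444 + 43   →  a_0 = 15
444 = 10·43 + 14   →  a_1 = 10
43 = 3·14 + 1   →  a_2 = 3

3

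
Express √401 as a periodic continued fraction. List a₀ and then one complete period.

[20; 40]

a₀ = ⌊√401⌋ = 20.
With m₀=0, d₀=1 and mₖ₊₁ = dₖaₖ − mₖ, dₖ₊₁ = (n − mₖ₊₁²)/dₖ, aₖ₊₁ = ⌊(a₀+mₖ₊₁)/dₖ₊₁⌋:
  k=1: m=20, d=1, a=40
d=1 and a=2a₀=40 at k=1, so the next step gives (m, d) = (20, 1) again — its k=1 value — and the period has length 1.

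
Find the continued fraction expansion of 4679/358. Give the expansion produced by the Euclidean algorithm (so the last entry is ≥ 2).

[13; 14, 3, 8]

4679 = 13·358 + 25
358 = 14·25 + 8
25 = 3·8 + 1
8 = 8·1 + 0  (stop)
So 4679/358 = [13; 14, 3, 8].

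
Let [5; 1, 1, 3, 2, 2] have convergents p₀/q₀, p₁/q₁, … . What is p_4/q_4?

89/16

Using pₖ = aₖpₖ₋₁ + pₖ₋₂, qₖ = aₖqₖ₋₁ + qₖ₋₂ (with p₋₁=1, p₋₂=0, q₋₁=0, q₋₂=1):
  k=0: a=5, p=5, q=1
  k=1: a=1, p=6, q=1
  k=2: a=1, p=11, q=2
  k=3: a=3, p=39, q=7
  k=4: a=2, p=89, q=16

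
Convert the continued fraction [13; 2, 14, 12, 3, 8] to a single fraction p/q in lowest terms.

Fold from the inside: start with 8/1.
  3 + 1/8 = 25/8
  12 + 8/25 = 308/25
  14 + 25/308 = 4337/308
  2 + 308/4337 = 8982/4337
  13 + 4337/8982 = 121103/8982

121103/8982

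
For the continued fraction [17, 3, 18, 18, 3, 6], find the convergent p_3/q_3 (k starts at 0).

Using pₖ = aₖpₖ₋₁ + pₖ₋₂, qₖ = aₖqₖ₋₁ + qₖ₋₂ (with p₋₁=1, p₋₂=0, q₋₁=0, q₋₂=1):
  k=0: a=17, p=17, q=1
  k=1: a=3, p=52, q=3
  k=2: a=18, p=953, q=55
  k=3: a=18, p=17206, q=993

17206/993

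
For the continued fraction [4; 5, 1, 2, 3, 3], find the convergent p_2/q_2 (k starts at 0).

25/6

Using pₖ = aₖpₖ₋₁ + pₖ₋₂, qₖ = aₖqₖ₋₁ + qₖ₋₂ (with p₋₁=1, p₋₂=0, q₋₁=0, q₋₂=1):
  k=0: a=4, p=4, q=1
  k=1: a=5, p=21, q=5
  k=2: a=1, p=25, q=6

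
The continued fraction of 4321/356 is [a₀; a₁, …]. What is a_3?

4321 = 12·356 + 49   →  a_0 = 12
356 = 7·49 + 13   →  a_1 = 7
49 = 3·13 + 10   →  a_2 = 3
13 = 1·10 + 3   →  a_3 = 1

1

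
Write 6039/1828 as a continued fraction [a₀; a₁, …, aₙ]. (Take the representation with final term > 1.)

[3; 3, 3, 2, 2, 7, 1, 3]

6039 = 3×1828 + 555
1828 = 3×555 + 163
555 = 3×163 + 66
163 = 2×66 + 31
66 = 2×31 + 4
31 = 7×4 + 3
4 = 1×3 + 1
3 = 3×1 + 0  (stop)
So 6039/1828 = [3; 3, 3, 2, 2, 7, 1, 3].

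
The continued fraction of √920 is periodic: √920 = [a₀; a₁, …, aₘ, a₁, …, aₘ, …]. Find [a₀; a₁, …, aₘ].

[30; 3, 60]

a₀ = ⌊√920⌋ = 30.
With m₀=0, d₀=1 and mₖ₊₁ = dₖaₖ − mₖ, dₖ₊₁ = (n − mₖ₊₁²)/dₖ, aₖ₊₁ = ⌊(a₀+mₖ₊₁)/dₖ₊₁⌋:
  k=1: m=30, d=20, a=3
  k=2: m=30, d=1, a=60
d=1 and a=2a₀=60 at k=2, so the next step gives (m, d) = (30, 20) again — its k=1 value — and the period has length 2.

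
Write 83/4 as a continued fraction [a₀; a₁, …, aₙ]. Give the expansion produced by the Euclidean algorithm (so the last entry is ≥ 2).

[20; 1, 3]

83 = 20*4 + 3
4 = 1*3 + 1
3 = 3*1 + 0  (stop)
So 83/4 = [20; 1, 3].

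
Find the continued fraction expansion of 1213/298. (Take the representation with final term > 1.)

1213 = 4*298 + 21
298 = 14*21 + 4
21 = 5*4 + 1
4 = 4*1 + 0  (stop)
So 1213/298 = [4; 14, 5, 4].

[4; 14, 5, 4]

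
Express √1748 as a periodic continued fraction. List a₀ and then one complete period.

a₀ = ⌊√1748⌋ = 41.
With m₀=0, d₀=1 and mₖ₊₁ = dₖaₖ − mₖ, dₖ₊₁ = (n − mₖ₊₁²)/dₖ, aₖ₊₁ = ⌊(a₀+mₖ₊₁)/dₖ₊₁⌋:
  k=1: m=41, d=67, a=1
  k=2: m=26, d=16, a=4
  k=3: m=38, d=19, a=4
  k=4: m=38, d=16, a=4
  k=5: m=26, d=67, a=1
  k=6: m=41, d=1, a=82
d=1 and a=2a₀=82 at k=6, so the next step gives (m, d) = (41, 67) again — its k=1 value — and the period has length 6.

[41; 1, 4, 4, 4, 1, 82]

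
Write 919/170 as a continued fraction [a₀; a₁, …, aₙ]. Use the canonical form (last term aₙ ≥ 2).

919 = 5·170 + 69
170 = 2·69 + 32
69 = 2·32 + 5
32 = 6·5 + 2
5 = 2·2 + 1
2 = 2·1 + 0  (stop)
So 919/170 = [5; 2, 2, 6, 2, 2].

[5; 2, 2, 6, 2, 2]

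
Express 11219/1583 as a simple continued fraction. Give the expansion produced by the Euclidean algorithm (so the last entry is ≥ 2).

11219 = 7×1583 + 138
1583 = 11×138 + 65
138 = 2×65 + 8
65 = 8×8 + 1
8 = 8×1 + 0  (stop)
So 11219/1583 = [7; 11, 2, 8, 8].

[7; 11, 2, 8, 8]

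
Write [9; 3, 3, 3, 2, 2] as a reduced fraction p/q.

1721/185

Fold from the inside: start with 2/1.
  2 + 1/2 = 5/2
  3 + 2/5 = 17/5
  3 + 5/17 = 56/17
  3 + 17/56 = 185/56
  9 + 56/185 = 1721/185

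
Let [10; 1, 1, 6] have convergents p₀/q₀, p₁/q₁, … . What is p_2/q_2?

Using pₖ = aₖpₖ₋₁ + pₖ₋₂, qₖ = aₖqₖ₋₁ + qₖ₋₂ (with p₋₁=1, p₋₂=0, q₋₁=0, q₋₂=1):
  k=0: a=10, p=10, q=1
  k=1: a=1, p=11, q=1
  k=2: a=1, p=21, q=2

21/2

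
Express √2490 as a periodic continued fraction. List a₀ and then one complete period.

[49; 1, 8, 1, 98]

a₀ = ⌊√2490⌋ = 49.
With m₀=0, d₀=1 and mₖ₊₁ = dₖaₖ − mₖ, dₖ₊₁ = (n − mₖ₊₁²)/dₖ, aₖ₊₁ = ⌊(a₀+mₖ₊₁)/dₖ₊₁⌋:
  k=1: m=49, d=89, a=1
  k=2: m=40, d=10, a=8
  k=3: m=40, d=89, a=1
  k=4: m=49, d=1, a=98
d=1 and a=2a₀=98 at k=4, so the next step gives (m, d) = (49, 89) again — its k=1 value — and the period has length 4.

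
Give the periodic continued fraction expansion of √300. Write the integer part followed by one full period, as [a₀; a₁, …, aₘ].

[17; 3, 8, 3, 34]

a₀ = ⌊√300⌋ = 17.
With m₀=0, d₀=1 and mₖ₊₁ = dₖaₖ − mₖ, dₖ₊₁ = (n − mₖ₊₁²)/dₖ, aₖ₊₁ = ⌊(a₀+mₖ₊₁)/dₖ₊₁⌋:
  k=1: m=17, d=11, a=3
  k=2: m=16, d=4, a=8
  k=3: m=16, d=11, a=3
  k=4: m=17, d=1, a=34
d=1 and a=2a₀=34 at k=4, so the next step gives (m, d) = (17, 11) again — its k=1 value — and the period has length 4.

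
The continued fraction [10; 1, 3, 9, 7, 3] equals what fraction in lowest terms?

Fold from the inside: start with 3/1.
  7 + 1/3 = 22/3
  9 + 3/22 = 201/22
  3 + 22/201 = 625/201
  1 + 201/625 = 826/625
  10 + 625/826 = 8885/826

8885/826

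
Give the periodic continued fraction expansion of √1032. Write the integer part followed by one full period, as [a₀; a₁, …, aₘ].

[32; 8, 64]

a₀ = ⌊√1032⌋ = 32.
With m₀=0, d₀=1 and mₖ₊₁ = dₖaₖ − mₖ, dₖ₊₁ = (n − mₖ₊₁²)/dₖ, aₖ₊₁ = ⌊(a₀+mₖ₊₁)/dₖ₊₁⌋:
  k=1: m=32, d=8, a=8
  k=2: m=32, d=1, a=64
d=1 and a=2a₀=64 at k=2, so the next step gives (m, d) = (32, 8) again — its k=1 value — and the period has length 2.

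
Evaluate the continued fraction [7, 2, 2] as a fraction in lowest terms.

Using pₖ = aₖpₖ₋₁ + pₖ₋₂ and qₖ = aₖqₖ₋₁ + qₖ₋₂:
  k=0: a=7, p=7, q=1
  k=1: a=2, p=15, q=2
  k=2: a=2, p=37, q=5

37/5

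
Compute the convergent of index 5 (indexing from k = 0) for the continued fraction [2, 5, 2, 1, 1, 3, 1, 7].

Using pₖ = aₖpₖ₋₁ + pₖ₋₂, qₖ = aₖqₖ₋₁ + qₖ₋₂ (with p₋₁=1, p₋₂=0, q₋₁=0, q₋₂=1):
  k=0: a=2, p=2, q=1
  k=1: a=5, p=11, q=5
  k=2: a=2, p=24, q=11
  k=3: a=1, p=35, q=16
  k=4: a=1, p=59, q=27
  k=5: a=3, p=212, q=97

212/97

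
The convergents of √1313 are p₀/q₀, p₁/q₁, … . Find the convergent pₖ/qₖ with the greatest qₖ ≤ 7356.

178604/4929

√1313 = [36; 4, 4, 72, …] (period length 3).
Convergents:
  p_0/q_0 = 36/1
  p_1/q_1 = 145/4
  p_2/q_2 = 616/17
  p_3/q_3 = 44497/1228
  p_4/q_4 = 178604/4929
  p_5/q_5 = 758913/20944
q_4 = 4929 ≤ 7356 < 20944 = q_5, so the answer is 178604/4929.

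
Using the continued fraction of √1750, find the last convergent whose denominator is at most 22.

251/6

√1750 = [41; 1, 4, 1, 82, …] (period length 4).
Convergents:
  p_0/q_0 = 41/1
  p_1/q_1 = 42/1
  p_2/q_2 = 209/5
  p_3/q_3 = 251/6
  p_4/q_4 = 20791/497
q_3 = 6 ≤ 22 < 497 = q_4, so the answer is 251/6.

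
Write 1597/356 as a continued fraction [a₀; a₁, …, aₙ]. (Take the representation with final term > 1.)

[4; 2, 17, 3, 3]

1597 = 4×356 + 173
356 = 2×173 + 10
173 = 17×10 + 3
10 = 3×3 + 1
3 = 3×1 + 0  (stop)
So 1597/356 = [4; 2, 17, 3, 3].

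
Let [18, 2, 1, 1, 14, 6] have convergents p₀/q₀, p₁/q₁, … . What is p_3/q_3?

92/5

Using pₖ = aₖpₖ₋₁ + pₖ₋₂, qₖ = aₖqₖ₋₁ + qₖ₋₂ (with p₋₁=1, p₋₂=0, q₋₁=0, q₋₂=1):
  k=0: a=18, p=18, q=1
  k=1: a=2, p=37, q=2
  k=2: a=1, p=55, q=3
  k=3: a=1, p=92, q=5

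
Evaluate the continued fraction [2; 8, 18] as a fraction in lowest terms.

Fold from the inside: start with 18/1.
  8 + 1/18 = 145/18
  2 + 18/145 = 308/145

308/145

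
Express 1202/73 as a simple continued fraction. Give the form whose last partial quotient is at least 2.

1202 = 16*73 + 34
73 = 2*34 + 5
34 = 6*5 + 4
5 = 1*4 + 1
4 = 4*1 + 0  (stop)
So 1202/73 = [16; 2, 6, 1, 4].

[16; 2, 6, 1, 4]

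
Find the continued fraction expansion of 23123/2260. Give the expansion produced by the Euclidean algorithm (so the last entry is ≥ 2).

[10; 4, 3, 8, 1, 5, 3]

23123 = 10·2260 + 523
2260 = 4·523 + 168
523 = 3·168 + 19
168 = 8·19 + 16
19 = 1·16 + 3
16 = 5·3 + 1
3 = 3·1 + 0  (stop)
So 23123/2260 = [10; 4, 3, 8, 1, 5, 3].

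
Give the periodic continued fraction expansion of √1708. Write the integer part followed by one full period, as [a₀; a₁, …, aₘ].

a₀ = ⌊√1708⌋ = 41.
With m₀=0, d₀=1 and mₖ₊₁ = dₖaₖ − mₖ, dₖ₊₁ = (n − mₖ₊₁²)/dₖ, aₖ₊₁ = ⌊(a₀+mₖ₊₁)/dₖ₊₁⌋:
  k=1: m=41, d=27, a=3
  k=2: m=40, d=4, a=20
  k=3: m=40, d=27, a=3
  k=4: m=41, d=1, a=82
d=1 and a=2a₀=82 at k=4, so the next step gives (m, d) = (41, 27) again — its k=1 value — and the period has length 4.

[41; 3, 20, 3, 82]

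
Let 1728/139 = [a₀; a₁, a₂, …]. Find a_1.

2

1728 = 12·139 + 60   →  a_0 = 12
139 = 2·60 + 19   →  a_1 = 2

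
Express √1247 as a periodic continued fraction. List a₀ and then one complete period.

[35; 3, 5, 9, 1, 9, 5, 3, 70]

a₀ = ⌊√1247⌋ = 35.
With m₀=0, d₀=1 and mₖ₊₁ = dₖaₖ − mₖ, dₖ₊₁ = (n − mₖ₊₁²)/dₖ, aₖ₊₁ = ⌊(a₀+mₖ₊₁)/dₖ₊₁⌋:
  k=1: m=35, d=22, a=3
  k=2: m=31, d=13, a=5
  k=3: m=34, d=7, a=9
  k=4: m=29, d=58, a=1
  k=5: m=29, d=7, a=9
  k=6: m=34, d=13, a=5
  k=7: m=31, d=22, a=3
  k=8: m=35, d=1, a=70
d=1 and a=2a₀=70 at k=8, so the next step gives (m, d) = (35, 22) again — its k=1 value — and the period has length 8.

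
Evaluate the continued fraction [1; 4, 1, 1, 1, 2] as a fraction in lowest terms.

Using pₖ = aₖpₖ₋₁ + pₖ₋₂ and qₖ = aₖqₖ₋₁ + qₖ₋₂:
  k=0: a=1, p=1, q=1
  k=1: a=4, p=5, q=4
  k=2: a=1, p=6, q=5
  k=3: a=1, p=11, q=9
  k=4: a=1, p=17, q=14
  k=5: a=2, p=45, q=37

45/37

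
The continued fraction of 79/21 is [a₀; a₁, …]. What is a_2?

3

79 = 3·21 + 16   →  a_0 = 3
21 = 1·16 + 5   →  a_1 = 1
16 = 3·5 + 1   →  a_2 = 3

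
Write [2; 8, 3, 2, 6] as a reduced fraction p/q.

Fold from the inside: start with 6/1.
  2 + 1/6 = 13/6
  3 + 6/13 = 45/13
  8 + 13/45 = 373/45
  2 + 45/373 = 791/373

791/373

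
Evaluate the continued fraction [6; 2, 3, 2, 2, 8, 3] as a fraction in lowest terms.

Fold from the inside: start with 3/1.
  8 + 1/3 = 25/3
  2 + 3/25 = 53/25
  2 + 25/53 = 131/53
  3 + 53/131 = 446/131
  2 + 131/446 = 1023/446
  6 + 446/1023 = 6584/1023

6584/1023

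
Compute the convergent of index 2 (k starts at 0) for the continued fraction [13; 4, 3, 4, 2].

Using pₖ = aₖpₖ₋₁ + pₖ₋₂, qₖ = aₖqₖ₋₁ + qₖ₋₂ (with p₋₁=1, p₋₂=0, q₋₁=0, q₋₂=1):
  k=0: a=13, p=13, q=1
  k=1: a=4, p=53, q=4
  k=2: a=3, p=172, q=13

172/13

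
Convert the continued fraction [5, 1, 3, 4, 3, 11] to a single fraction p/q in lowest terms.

Using pₖ = aₖpₖ₋₁ + pₖ₋₂ and qₖ = aₖqₖ₋₁ + qₖ₋₂:
  k=0: a=5, p=5, q=1
  k=1: a=1, p=6, q=1
  k=2: a=3, p=23, q=4
  k=3: a=4, p=98, q=17
  k=4: a=3, p=317, q=55
  k=5: a=11, p=3585, q=622

3585/622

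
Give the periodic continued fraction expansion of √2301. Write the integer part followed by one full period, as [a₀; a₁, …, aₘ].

[47; 1, 30, 1, 94]

a₀ = ⌊√2301⌋ = 47.
With m₀=0, d₀=1 and mₖ₊₁ = dₖaₖ − mₖ, dₖ₊₁ = (n − mₖ₊₁²)/dₖ, aₖ₊₁ = ⌊(a₀+mₖ₊₁)/dₖ₊₁⌋:
  k=1: m=47, d=92, a=1
  k=2: m=45, d=3, a=30
  k=3: m=45, d=92, a=1
  k=4: m=47, d=1, a=94
d=1 and a=2a₀=94 at k=4, so the next step gives (m, d) = (47, 92) again — its k=1 value — and the period has length 4.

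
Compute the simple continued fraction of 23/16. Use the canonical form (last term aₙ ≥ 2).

23 = 1×16 + 7
16 = 2×7 + 2
7 = 3×2 + 1
2 = 2×1 + 0  (stop)
So 23/16 = [1; 2, 3, 2].

[1; 2, 3, 2]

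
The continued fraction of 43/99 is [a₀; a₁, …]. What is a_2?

3

43 = 0·99 + 43   →  a_0 = 0
99 = 2·43 + 13   →  a_1 = 2
43 = 3·13 + 4   →  a_2 = 3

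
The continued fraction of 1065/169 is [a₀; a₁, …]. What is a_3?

5

1065 = 6·169 + 51   →  a_0 = 6
169 = 3·51 + 16   →  a_1 = 3
51 = 3·16 + 3   →  a_2 = 3
16 = 5·3 + 1   →  a_3 = 5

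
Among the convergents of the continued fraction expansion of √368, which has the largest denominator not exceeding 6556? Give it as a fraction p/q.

√368 = [19; 5, 2, 5, 38, …] (period length 4).
Convergents:
  p_0/q_0 = 19/1
  p_1/q_1 = 96/5
  p_2/q_2 = 211/11
  p_3/q_3 = 1151/60
  p_4/q_4 = 43949/2291
  p_5/q_5 = 220896/11515
q_4 = 2291 ≤ 6556 < 11515 = q_5, so the answer is 43949/2291.

43949/2291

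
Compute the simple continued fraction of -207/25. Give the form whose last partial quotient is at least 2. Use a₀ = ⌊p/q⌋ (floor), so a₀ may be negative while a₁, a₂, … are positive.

-207 = -9*25 + 18
25 = 1*18 + 7
18 = 2*7 + 4
7 = 1*4 + 3
4 = 1*3 + 1
3 = 3*1 + 0  (stop)
So -207/25 = [-9; 1, 2, 1, 1, 3].

[-9; 1, 2, 1, 1, 3]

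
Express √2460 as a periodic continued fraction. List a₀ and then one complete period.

a₀ = ⌊√2460⌋ = 49.
With m₀=0, d₀=1 and mₖ₊₁ = dₖaₖ − mₖ, dₖ₊₁ = (n − mₖ₊₁²)/dₖ, aₖ₊₁ = ⌊(a₀+mₖ₊₁)/dₖ₊₁⌋:
  k=1: m=49, d=59, a=1
  k=2: m=10, d=40, a=1
  k=3: m=30, d=39, a=2
  k=4: m=48, d=4, a=24
  k=5: m=48, d=39, a=2
  k=6: m=30, d=40, a=1
  k=7: m=10, d=59, a=1
  k=8: m=49, d=1, a=98
d=1 and a=2a₀=98 at k=8, so the next step gives (m, d) = (49, 59) again — its k=1 value — and the period has length 8.

[49; 1, 1, 2, 24, 2, 1, 1, 98]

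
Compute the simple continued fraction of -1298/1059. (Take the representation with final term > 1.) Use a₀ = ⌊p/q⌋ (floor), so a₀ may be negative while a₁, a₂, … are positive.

[-2; 1, 3, 2, 3, 8, 4]

-1298 = -2·1059 + 820
1059 = 1·820 + 239
820 = 3·239 + 103
239 = 2·103 + 33
103 = 3·33 + 4
33 = 8·4 + 1
4 = 4·1 + 0  (stop)
So -1298/1059 = [-2; 1, 3, 2, 3, 8, 4].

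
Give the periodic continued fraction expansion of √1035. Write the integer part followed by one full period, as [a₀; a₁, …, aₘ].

[32; 5, 1, 5, 64]

a₀ = ⌊√1035⌋ = 32.
With m₀=0, d₀=1 and mₖ₊₁ = dₖaₖ − mₖ, dₖ₊₁ = (n − mₖ₊₁²)/dₖ, aₖ₊₁ = ⌊(a₀+mₖ₊₁)/dₖ₊₁⌋:
  k=1: m=32, d=11, a=5
  k=2: m=23, d=46, a=1
  k=3: m=23, d=11, a=5
  k=4: m=32, d=1, a=64
d=1 and a=2a₀=64 at k=4, so the next step gives (m, d) = (32, 11) again — its k=1 value — and the period has length 4.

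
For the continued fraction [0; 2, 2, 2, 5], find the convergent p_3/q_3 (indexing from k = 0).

5/12

Using pₖ = aₖpₖ₋₁ + pₖ₋₂, qₖ = aₖqₖ₋₁ + qₖ₋₂ (with p₋₁=1, p₋₂=0, q₋₁=0, q₋₂=1):
  k=0: a=0, p=0, q=1
  k=1: a=2, p=1, q=2
  k=2: a=2, p=2, q=5
  k=3: a=2, p=5, q=12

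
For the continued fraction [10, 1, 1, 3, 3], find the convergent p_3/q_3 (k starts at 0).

74/7

Using pₖ = aₖpₖ₋₁ + pₖ₋₂, qₖ = aₖqₖ₋₁ + qₖ₋₂ (with p₋₁=1, p₋₂=0, q₋₁=0, q₋₂=1):
  k=0: a=10, p=10, q=1
  k=1: a=1, p=11, q=1
  k=2: a=1, p=21, q=2
  k=3: a=3, p=74, q=7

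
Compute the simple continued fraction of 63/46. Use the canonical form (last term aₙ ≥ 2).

63 = 1×46 + 17
46 = 2×17 + 12
17 = 1×12 + 5
12 = 2×5 + 2
5 = 2×2 + 1
2 = 2×1 + 0  (stop)
So 63/46 = [1; 2, 1, 2, 2, 2].

[1; 2, 1, 2, 2, 2]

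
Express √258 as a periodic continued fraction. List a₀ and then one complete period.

a₀ = ⌊√258⌋ = 16.
With m₀=0, d₀=1 and mₖ₊₁ = dₖaₖ − mₖ, dₖ₊₁ = (n − mₖ₊₁²)/dₖ, aₖ₊₁ = ⌊(a₀+mₖ₊₁)/dₖ₊₁⌋:
  k=1: m=16, d=2, a=16
  k=2: m=16, d=1, a=32
d=1 and a=2a₀=32 at k=2, so the next step gives (m, d) = (16, 2) again — its k=1 value — and the period has length 2.

[16; 16, 32]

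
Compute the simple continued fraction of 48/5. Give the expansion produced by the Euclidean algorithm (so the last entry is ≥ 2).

[9; 1, 1, 2]

48 = 9·5 + 3
5 = 1·3 + 2
3 = 1·2 + 1
2 = 2·1 + 0  (stop)
So 48/5 = [9; 1, 1, 2].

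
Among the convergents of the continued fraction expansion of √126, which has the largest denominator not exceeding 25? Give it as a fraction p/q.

√126 = [11; 4, 2, 4, 22, …] (period length 4).
Convergents:
  p_0/q_0 = 11/1
  p_1/q_1 = 45/4
  p_2/q_2 = 101/9
  p_3/q_3 = 449/40
q_2 = 9 ≤ 25 < 40 = q_3, so the answer is 101/9.

101/9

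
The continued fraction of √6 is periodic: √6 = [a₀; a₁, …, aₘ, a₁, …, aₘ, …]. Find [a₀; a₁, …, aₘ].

a₀ = ⌊√6⌋ = 2.
With m₀=0, d₀=1 and mₖ₊₁ = dₖaₖ − mₖ, dₖ₊₁ = (n − mₖ₊₁²)/dₖ, aₖ₊₁ = ⌊(a₀+mₖ₊₁)/dₖ₊₁⌋:
  k=1: m=2, d=2, a=2
  k=2: m=2, d=1, a=4
d=1 and a=2a₀=4 at k=2, so the next step gives (m, d) = (2, 2) again — its k=1 value — and the period has length 2.

[2; 2, 4]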